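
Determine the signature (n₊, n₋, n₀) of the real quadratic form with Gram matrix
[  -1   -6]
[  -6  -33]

step 0: pivot -1 → sign −
step 1: pivot 3 → sign +
signature = (1, 1, 0)

Answer: (1, 1, 0)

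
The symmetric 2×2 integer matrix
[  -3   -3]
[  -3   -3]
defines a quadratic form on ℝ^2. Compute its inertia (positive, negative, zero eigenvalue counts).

step 0: pivot -3 → sign −
step 1: row/col 1 already zero → sign 0
signature = (0, 1, 1)

Answer: (0, 1, 1)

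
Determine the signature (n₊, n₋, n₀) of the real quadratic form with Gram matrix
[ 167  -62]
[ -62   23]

Answer: (1, 1, 0)

Derivation:
step 0: pivot 167 → sign +
step 1: pivot -3/167 → sign −
signature = (1, 1, 0)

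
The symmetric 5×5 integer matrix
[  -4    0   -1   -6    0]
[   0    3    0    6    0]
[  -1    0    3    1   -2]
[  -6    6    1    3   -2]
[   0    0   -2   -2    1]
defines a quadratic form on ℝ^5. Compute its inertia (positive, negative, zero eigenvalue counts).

Answer: (2, 3, 0)

Derivation:
step 0: pivot -4 → sign −
step 1: pivot 3 → sign +
step 2: pivot 13/4 → sign +
step 3: pivot -25/13 → sign −
step 4: pivot -3/25 → sign −
signature = (2, 3, 0)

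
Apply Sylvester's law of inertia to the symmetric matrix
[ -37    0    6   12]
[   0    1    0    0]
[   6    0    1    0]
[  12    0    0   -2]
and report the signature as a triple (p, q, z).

Answer: (2, 2, 0)

Derivation:
step 0: pivot -37 → sign −
step 1: pivot 1 → sign +
step 2: pivot 73/37 → sign +
step 3: pivot -2/73 → sign −
signature = (2, 2, 0)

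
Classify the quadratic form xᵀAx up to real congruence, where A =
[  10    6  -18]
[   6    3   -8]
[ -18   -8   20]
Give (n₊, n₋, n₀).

step 0: pivot 10 → sign +
step 1: pivot -3/5 → sign −
step 2: pivot 2/3 → sign +
signature = (2, 1, 0)

Answer: (2, 1, 0)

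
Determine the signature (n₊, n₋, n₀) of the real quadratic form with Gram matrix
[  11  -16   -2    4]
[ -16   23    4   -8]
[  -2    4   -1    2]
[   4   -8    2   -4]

step 0: pivot 11 → sign +
step 1: pivot -3/11 → sign −
step 2: pivot 3 → sign +
step 3: row/col 3 already zero → sign 0
signature = (2, 1, 1)

Answer: (2, 1, 1)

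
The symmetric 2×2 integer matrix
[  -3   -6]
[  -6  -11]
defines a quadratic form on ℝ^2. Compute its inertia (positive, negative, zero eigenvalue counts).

Answer: (1, 1, 0)

Derivation:
step 0: pivot -3 → sign −
step 1: pivot 1 → sign +
signature = (1, 1, 0)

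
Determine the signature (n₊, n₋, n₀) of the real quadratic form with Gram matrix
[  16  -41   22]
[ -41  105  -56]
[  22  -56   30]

step 0: pivot 16 → sign +
step 1: pivot -1/16 → sign −
step 2: pivot 2 → sign +
signature = (2, 1, 0)

Answer: (2, 1, 0)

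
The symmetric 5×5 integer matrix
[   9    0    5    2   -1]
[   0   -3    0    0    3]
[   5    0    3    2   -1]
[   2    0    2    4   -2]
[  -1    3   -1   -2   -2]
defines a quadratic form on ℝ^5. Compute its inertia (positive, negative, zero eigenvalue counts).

step 0: pivot 9 → sign +
step 1: pivot -3 → sign −
step 2: pivot 2/9 → sign +
step 3: row/col 3 already zero → sign 0
step 4: row/col 4 already zero → sign 0
signature = (2, 1, 2)

Answer: (2, 1, 2)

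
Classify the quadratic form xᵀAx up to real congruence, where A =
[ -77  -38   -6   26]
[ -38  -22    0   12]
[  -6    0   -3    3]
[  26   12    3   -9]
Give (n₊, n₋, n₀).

Answer: (1, 3, 0)

Derivation:
step 0: pivot -77 → sign −
step 1: pivot -250/77 → sign −
step 2: pivot 21/125 → sign +
step 3: pivot -2/7 → sign −
signature = (1, 3, 0)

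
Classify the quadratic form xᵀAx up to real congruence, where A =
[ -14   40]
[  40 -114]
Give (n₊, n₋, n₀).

step 0: pivot -14 → sign −
step 1: pivot 2/7 → sign +
signature = (1, 1, 0)

Answer: (1, 1, 0)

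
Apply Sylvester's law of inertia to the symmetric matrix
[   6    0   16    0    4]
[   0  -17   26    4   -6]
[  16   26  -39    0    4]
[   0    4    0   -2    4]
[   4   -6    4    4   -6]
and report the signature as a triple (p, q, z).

Answer: (1, 4, 0)

Derivation:
step 0: pivot 6 → sign +
step 1: pivot -17 → sign −
step 2: pivot -2137/51 → sign −
step 3: pivot -354/2137 → sign −
step 4: pivot -6/59 → sign −
signature = (1, 4, 0)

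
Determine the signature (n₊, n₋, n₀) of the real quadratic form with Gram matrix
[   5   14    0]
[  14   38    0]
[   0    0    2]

step 0: pivot 5 → sign +
step 1: pivot -6/5 → sign −
step 2: pivot 2 → sign +
signature = (2, 1, 0)

Answer: (2, 1, 0)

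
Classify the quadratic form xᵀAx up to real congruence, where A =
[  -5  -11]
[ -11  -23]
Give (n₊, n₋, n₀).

step 0: pivot -5 → sign −
step 1: pivot 6/5 → sign +
signature = (1, 1, 0)

Answer: (1, 1, 0)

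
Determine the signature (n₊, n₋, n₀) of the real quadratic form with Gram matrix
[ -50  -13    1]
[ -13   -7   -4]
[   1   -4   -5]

step 0: pivot -50 → sign −
step 1: pivot -181/50 → sign −
step 2: pivot 6/181 → sign +
signature = (1, 2, 0)

Answer: (1, 2, 0)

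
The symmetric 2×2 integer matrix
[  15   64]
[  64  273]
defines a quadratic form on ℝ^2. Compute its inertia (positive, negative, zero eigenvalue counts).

Answer: (1, 1, 0)

Derivation:
step 0: pivot 15 → sign +
step 1: pivot -1/15 → sign −
signature = (1, 1, 0)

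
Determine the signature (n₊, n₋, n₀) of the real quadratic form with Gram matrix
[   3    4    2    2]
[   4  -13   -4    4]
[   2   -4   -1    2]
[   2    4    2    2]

Answer: (3, 1, 0)

Derivation:
step 0: pivot 3 → sign +
step 1: pivot -55/3 → sign −
step 2: pivot 1/11 → sign +
step 3: pivot 2/5 → sign +
signature = (3, 1, 0)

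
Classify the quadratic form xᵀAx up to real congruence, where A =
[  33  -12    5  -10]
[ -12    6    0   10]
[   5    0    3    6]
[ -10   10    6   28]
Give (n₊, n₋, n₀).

step 0: pivot 33 → sign +
step 1: pivot 18/11 → sign +
step 2: pivot 2/9 → sign +
step 3: pivot -2/3 → sign −
signature = (3, 1, 0)

Answer: (3, 1, 0)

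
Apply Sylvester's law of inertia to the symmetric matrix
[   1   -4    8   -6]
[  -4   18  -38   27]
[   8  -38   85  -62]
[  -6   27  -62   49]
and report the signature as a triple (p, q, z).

step 0: pivot 1 → sign +
step 1: pivot 2 → sign +
step 2: pivot 3 → sign +
step 3: pivot 1/6 → sign +
signature = (4, 0, 0)

Answer: (4, 0, 0)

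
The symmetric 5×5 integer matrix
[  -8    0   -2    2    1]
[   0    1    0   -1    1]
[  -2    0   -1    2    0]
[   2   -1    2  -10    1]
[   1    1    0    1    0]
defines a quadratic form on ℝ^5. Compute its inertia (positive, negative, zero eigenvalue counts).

step 0: pivot -8 → sign −
step 1: pivot 1 → sign +
step 2: pivot -1/2 → sign −
step 3: pivot -6 → sign −
step 4: pivot -3/8 → sign −
signature = (1, 4, 0)

Answer: (1, 4, 0)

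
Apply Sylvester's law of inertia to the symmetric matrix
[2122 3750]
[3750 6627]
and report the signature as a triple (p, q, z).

step 0: pivot 2122 → sign +
step 1: pivot -3/1061 → sign −
signature = (1, 1, 0)

Answer: (1, 1, 0)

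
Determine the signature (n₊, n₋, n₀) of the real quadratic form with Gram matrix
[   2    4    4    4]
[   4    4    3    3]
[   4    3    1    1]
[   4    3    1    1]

Answer: (1, 2, 1)

Derivation:
step 0: pivot 2 → sign +
step 1: pivot -4 → sign −
step 2: pivot -3/4 → sign −
step 3: row/col 3 already zero → sign 0
signature = (1, 2, 1)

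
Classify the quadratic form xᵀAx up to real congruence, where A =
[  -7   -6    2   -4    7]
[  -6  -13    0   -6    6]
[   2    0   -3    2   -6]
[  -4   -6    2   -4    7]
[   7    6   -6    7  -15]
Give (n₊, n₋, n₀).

step 0: pivot -7 → sign −
step 1: pivot -55/7 → sign −
step 2: pivot -113/55 → sign −
step 3: pivot 12/113 → sign +
step 4: pivot -3/4 → sign −
signature = (1, 4, 0)

Answer: (1, 4, 0)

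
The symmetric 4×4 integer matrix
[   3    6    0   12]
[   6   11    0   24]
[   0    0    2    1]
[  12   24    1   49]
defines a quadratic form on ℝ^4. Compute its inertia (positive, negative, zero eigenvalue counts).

Answer: (3, 1, 0)

Derivation:
step 0: pivot 3 → sign +
step 1: pivot -1 → sign −
step 2: pivot 2 → sign +
step 3: pivot 1/2 → sign +
signature = (3, 1, 0)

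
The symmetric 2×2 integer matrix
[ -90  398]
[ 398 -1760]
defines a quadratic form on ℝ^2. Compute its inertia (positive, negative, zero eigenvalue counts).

Answer: (1, 1, 0)

Derivation:
step 0: pivot -90 → sign −
step 1: pivot 2/45 → sign +
signature = (1, 1, 0)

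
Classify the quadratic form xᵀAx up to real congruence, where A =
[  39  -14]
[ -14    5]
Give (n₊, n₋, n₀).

Answer: (1, 1, 0)

Derivation:
step 0: pivot 39 → sign +
step 1: pivot -1/39 → sign −
signature = (1, 1, 0)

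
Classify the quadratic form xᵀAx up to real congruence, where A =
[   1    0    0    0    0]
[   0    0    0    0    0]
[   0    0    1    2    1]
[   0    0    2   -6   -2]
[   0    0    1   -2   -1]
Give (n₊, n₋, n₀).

Answer: (2, 2, 1)

Derivation:
step 0: pivot 1 → sign +
step 1: pivot 1 → sign +
step 2: pivot -10 → sign −
step 3: pivot -2/5 → sign −
step 4: row/col 4 already zero → sign 0
signature = (2, 2, 1)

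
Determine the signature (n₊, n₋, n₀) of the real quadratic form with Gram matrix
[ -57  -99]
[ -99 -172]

step 0: pivot -57 → sign −
step 1: pivot -1/19 → sign −
signature = (0, 2, 0)

Answer: (0, 2, 0)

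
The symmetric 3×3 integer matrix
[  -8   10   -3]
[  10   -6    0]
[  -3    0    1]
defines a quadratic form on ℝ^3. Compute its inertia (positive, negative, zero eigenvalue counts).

step 0: pivot -8 → sign −
step 1: pivot 13/2 → sign +
step 2: pivot -1/26 → sign −
signature = (1, 2, 0)

Answer: (1, 2, 0)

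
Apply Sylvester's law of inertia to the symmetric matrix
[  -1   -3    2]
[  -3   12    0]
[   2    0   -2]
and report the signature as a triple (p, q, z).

Answer: (2, 1, 0)

Derivation:
step 0: pivot -1 → sign −
step 1: pivot 21 → sign +
step 2: pivot 2/7 → sign +
signature = (2, 1, 0)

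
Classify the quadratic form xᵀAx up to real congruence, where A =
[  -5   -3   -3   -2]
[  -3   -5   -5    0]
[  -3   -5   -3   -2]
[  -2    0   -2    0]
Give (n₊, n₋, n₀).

step 0: pivot -5 → sign −
step 1: pivot -16/5 → sign −
step 2: pivot 2 → sign +
step 3: pivot -3/4 → sign −
signature = (1, 3, 0)

Answer: (1, 3, 0)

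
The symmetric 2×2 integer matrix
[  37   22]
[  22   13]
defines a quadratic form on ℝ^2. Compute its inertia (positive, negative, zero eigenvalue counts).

Answer: (1, 1, 0)

Derivation:
step 0: pivot 37 → sign +
step 1: pivot -3/37 → sign −
signature = (1, 1, 0)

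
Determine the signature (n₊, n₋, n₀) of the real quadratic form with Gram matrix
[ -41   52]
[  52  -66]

step 0: pivot -41 → sign −
step 1: pivot -2/41 → sign −
signature = (0, 2, 0)

Answer: (0, 2, 0)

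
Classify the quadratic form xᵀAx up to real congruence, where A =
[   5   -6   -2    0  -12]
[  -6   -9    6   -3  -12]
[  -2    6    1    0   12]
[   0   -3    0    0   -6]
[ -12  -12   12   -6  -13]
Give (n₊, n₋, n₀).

Answer: (3, 2, 0)

Derivation:
step 0: pivot 5 → sign +
step 1: pivot -81/5 → sign −
step 2: pivot 1 → sign +
step 3: pivot 1/9 → sign +
step 4: pivot -1 → sign −
signature = (3, 2, 0)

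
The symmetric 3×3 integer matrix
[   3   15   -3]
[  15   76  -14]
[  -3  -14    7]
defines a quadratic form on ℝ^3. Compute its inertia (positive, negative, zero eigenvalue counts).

step 0: pivot 3 → sign +
step 1: pivot 1 → sign +
step 2: pivot 3 → sign +
signature = (3, 0, 0)

Answer: (3, 0, 0)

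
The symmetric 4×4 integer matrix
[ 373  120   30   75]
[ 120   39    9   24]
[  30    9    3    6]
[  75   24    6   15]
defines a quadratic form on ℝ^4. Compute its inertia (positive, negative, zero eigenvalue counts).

Answer: (2, 1, 1)

Derivation:
step 0: pivot 373 → sign +
step 1: pivot 147/373 → sign +
step 2: pivot -24/49 → sign −
step 3: row/col 3 already zero → sign 0
signature = (2, 1, 1)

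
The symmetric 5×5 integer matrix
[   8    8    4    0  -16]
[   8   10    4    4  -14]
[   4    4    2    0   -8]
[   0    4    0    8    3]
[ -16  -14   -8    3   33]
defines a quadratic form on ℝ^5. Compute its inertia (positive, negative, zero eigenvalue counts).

Answer: (3, 1, 1)

Derivation:
step 0: pivot 8 → sign +
step 1: pivot 2 → sign +
step 2: pivot -1 → sign −
step 3: pivot 1 → sign +
step 4: row/col 4 already zero → sign 0
signature = (3, 1, 1)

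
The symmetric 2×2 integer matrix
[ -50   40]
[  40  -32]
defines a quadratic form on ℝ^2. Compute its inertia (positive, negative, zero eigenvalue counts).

Answer: (0, 1, 1)

Derivation:
step 0: pivot -50 → sign −
step 1: row/col 1 already zero → sign 0
signature = (0, 1, 1)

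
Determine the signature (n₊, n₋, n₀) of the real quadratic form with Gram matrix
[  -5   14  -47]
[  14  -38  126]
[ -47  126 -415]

Answer: (2, 1, 0)

Derivation:
step 0: pivot -5 → sign −
step 1: pivot 6/5 → sign +
step 2: pivot 2/3 → sign +
signature = (2, 1, 0)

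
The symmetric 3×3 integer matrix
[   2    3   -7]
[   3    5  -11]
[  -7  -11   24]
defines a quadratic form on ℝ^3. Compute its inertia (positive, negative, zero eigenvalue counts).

step 0: pivot 2 → sign +
step 1: pivot 1/2 → sign +
step 2: pivot -1 → sign −
signature = (2, 1, 0)

Answer: (2, 1, 0)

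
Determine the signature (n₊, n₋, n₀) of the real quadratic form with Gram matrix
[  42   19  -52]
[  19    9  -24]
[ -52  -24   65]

Answer: (3, 0, 0)

Derivation:
step 0: pivot 42 → sign +
step 1: pivot 17/42 → sign +
step 2: pivot 1/17 → sign +
signature = (3, 0, 0)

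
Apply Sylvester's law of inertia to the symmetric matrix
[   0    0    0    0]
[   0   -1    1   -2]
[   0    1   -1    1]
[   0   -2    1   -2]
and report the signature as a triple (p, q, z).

Answer: (1, 2, 1)

Derivation:
step 0: pivot -1 → sign −
step 1: pivot 2 → sign +
step 2: pivot -1/2 → sign −
step 3: row/col 3 already zero → sign 0
signature = (1, 2, 1)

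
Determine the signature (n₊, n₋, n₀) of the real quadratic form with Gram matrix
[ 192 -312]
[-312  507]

step 0: pivot 192 → sign +
step 1: row/col 1 already zero → sign 0
signature = (1, 0, 1)

Answer: (1, 0, 1)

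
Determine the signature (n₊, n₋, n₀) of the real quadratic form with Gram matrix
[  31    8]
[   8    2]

Answer: (1, 1, 0)

Derivation:
step 0: pivot 31 → sign +
step 1: pivot -2/31 → sign −
signature = (1, 1, 0)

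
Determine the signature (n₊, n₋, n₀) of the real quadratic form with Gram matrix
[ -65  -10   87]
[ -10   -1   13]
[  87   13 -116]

step 0: pivot -65 → sign −
step 1: pivot 7/13 → sign +
step 2: pivot 6/35 → sign +
signature = (2, 1, 0)

Answer: (2, 1, 0)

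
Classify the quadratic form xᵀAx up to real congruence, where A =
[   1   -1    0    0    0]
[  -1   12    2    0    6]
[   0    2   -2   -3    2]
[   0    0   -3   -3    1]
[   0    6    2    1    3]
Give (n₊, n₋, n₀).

step 0: pivot 1 → sign +
step 1: pivot 11 → sign +
step 2: pivot -26/11 → sign −
step 3: pivot 21/26 → sign +
step 4: pivot 1/21 → sign +
signature = (4, 1, 0)

Answer: (4, 1, 0)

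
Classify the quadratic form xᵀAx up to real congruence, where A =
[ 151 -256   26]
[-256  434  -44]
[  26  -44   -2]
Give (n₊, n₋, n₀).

Answer: (1, 2, 0)

Derivation:
step 0: pivot 151 → sign +
step 1: pivot -2/151 → sign −
step 2: pivot -6 → sign −
signature = (1, 2, 0)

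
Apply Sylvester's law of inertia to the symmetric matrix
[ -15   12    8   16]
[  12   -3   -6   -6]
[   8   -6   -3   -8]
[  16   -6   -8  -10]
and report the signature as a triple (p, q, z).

step 0: pivot -15 → sign −
step 1: pivot 33/5 → sign +
step 2: pivot 41/33 → sign +
step 3: pivot 2/41 → sign +
signature = (3, 1, 0)

Answer: (3, 1, 0)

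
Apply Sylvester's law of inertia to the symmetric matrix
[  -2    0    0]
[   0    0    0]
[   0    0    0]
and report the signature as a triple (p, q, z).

step 0: pivot -2 → sign −
step 1: row/col 1 already zero → sign 0
step 2: row/col 2 already zero → sign 0
signature = (0, 1, 2)

Answer: (0, 1, 2)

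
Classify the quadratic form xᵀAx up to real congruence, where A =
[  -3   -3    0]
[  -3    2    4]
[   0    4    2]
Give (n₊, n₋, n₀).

Answer: (1, 2, 0)

Derivation:
step 0: pivot -3 → sign −
step 1: pivot 5 → sign +
step 2: pivot -6/5 → sign −
signature = (1, 2, 0)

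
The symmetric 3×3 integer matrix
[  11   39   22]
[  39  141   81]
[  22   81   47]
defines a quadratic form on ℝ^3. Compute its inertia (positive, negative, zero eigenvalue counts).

Answer: (2, 1, 0)

Derivation:
step 0: pivot 11 → sign +
step 1: pivot 30/11 → sign +
step 2: pivot -3/10 → sign −
signature = (2, 1, 0)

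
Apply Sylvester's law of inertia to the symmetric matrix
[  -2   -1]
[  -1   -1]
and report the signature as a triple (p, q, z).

Answer: (0, 2, 0)

Derivation:
step 0: pivot -2 → sign −
step 1: pivot -1/2 → sign −
signature = (0, 2, 0)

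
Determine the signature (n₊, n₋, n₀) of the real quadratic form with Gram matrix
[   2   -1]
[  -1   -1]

step 0: pivot 2 → sign +
step 1: pivot -3/2 → sign −
signature = (1, 1, 0)

Answer: (1, 1, 0)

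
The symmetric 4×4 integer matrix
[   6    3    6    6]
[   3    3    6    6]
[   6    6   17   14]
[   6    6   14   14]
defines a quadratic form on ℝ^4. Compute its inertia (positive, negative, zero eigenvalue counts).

Answer: (4, 0, 0)

Derivation:
step 0: pivot 6 → sign +
step 1: pivot 3/2 → sign +
step 2: pivot 5 → sign +
step 3: pivot 6/5 → sign +
signature = (4, 0, 0)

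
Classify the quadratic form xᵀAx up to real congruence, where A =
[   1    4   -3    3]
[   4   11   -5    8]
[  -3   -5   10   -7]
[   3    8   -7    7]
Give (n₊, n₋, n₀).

Answer: (2, 1, 1)

Derivation:
step 0: pivot 1 → sign +
step 1: pivot -5 → sign −
step 2: pivot 54/5 → sign +
step 3: row/col 3 already zero → sign 0
signature = (2, 1, 1)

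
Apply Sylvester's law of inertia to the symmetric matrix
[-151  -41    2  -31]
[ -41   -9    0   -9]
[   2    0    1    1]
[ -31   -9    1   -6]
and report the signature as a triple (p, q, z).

step 0: pivot -151 → sign −
step 1: pivot 322/151 → sign +
step 2: pivot 143/161 → sign +
step 3: pivot -2/143 → sign −
signature = (2, 2, 0)

Answer: (2, 2, 0)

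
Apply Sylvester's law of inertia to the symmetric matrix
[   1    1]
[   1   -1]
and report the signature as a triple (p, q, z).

Answer: (1, 1, 0)

Derivation:
step 0: pivot 1 → sign +
step 1: pivot -2 → sign −
signature = (1, 1, 0)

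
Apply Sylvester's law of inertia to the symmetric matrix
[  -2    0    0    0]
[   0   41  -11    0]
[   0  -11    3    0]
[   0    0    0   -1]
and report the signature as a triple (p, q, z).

Answer: (2, 2, 0)

Derivation:
step 0: pivot -2 → sign −
step 1: pivot 41 → sign +
step 2: pivot 2/41 → sign +
step 3: pivot -1 → sign −
signature = (2, 2, 0)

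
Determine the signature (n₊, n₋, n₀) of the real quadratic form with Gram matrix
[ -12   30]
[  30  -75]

Answer: (0, 1, 1)

Derivation:
step 0: pivot -12 → sign −
step 1: row/col 1 already zero → sign 0
signature = (0, 1, 1)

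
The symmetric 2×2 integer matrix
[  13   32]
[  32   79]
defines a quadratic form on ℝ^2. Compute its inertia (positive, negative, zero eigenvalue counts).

step 0: pivot 13 → sign +
step 1: pivot 3/13 → sign +
signature = (2, 0, 0)

Answer: (2, 0, 0)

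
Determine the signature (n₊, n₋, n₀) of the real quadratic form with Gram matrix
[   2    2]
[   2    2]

Answer: (1, 0, 1)

Derivation:
step 0: pivot 2 → sign +
step 1: row/col 1 already zero → sign 0
signature = (1, 0, 1)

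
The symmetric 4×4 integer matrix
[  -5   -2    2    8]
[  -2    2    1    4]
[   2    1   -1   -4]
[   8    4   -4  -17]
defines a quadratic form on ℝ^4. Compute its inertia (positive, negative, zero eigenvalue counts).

step 0: pivot -5 → sign −
step 1: pivot 14/5 → sign +
step 2: pivot -3/14 → sign −
step 3: pivot -1 → sign −
signature = (1, 3, 0)

Answer: (1, 3, 0)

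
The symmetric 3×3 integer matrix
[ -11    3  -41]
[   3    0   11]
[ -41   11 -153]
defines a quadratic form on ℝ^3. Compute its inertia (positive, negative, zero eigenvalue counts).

Answer: (1, 2, 0)

Derivation:
step 0: pivot -11 → sign −
step 1: pivot 9/11 → sign +
step 2: pivot -2/9 → sign −
signature = (1, 2, 0)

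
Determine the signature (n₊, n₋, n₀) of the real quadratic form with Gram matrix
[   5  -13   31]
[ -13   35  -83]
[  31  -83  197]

Answer: (2, 0, 1)

Derivation:
step 0: pivot 5 → sign +
step 1: pivot 6/5 → sign +
step 2: row/col 2 already zero → sign 0
signature = (2, 0, 1)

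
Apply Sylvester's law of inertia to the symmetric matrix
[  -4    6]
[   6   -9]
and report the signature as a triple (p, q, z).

step 0: pivot -4 → sign −
step 1: row/col 1 already zero → sign 0
signature = (0, 1, 1)

Answer: (0, 1, 1)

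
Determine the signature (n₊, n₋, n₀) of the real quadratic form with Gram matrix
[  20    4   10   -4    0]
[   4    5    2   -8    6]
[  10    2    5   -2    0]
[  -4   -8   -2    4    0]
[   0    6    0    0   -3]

Answer: (2, 1, 2)

Derivation:
step 0: pivot 20 → sign +
step 1: pivot 21/5 → sign +
step 2: pivot -64/7 → sign −
step 3: row/col 3 already zero → sign 0
step 4: row/col 4 already zero → sign 0
signature = (2, 1, 2)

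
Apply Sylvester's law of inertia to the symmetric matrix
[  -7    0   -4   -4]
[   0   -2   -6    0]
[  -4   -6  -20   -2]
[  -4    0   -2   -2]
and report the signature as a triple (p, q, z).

Answer: (1, 2, 1)

Derivation:
step 0: pivot -7 → sign −
step 1: pivot -2 → sign −
step 2: pivot 2/7 → sign +
step 3: row/col 3 already zero → sign 0
signature = (1, 2, 1)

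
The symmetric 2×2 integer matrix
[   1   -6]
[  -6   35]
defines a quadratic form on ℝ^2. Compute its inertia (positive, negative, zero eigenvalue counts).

Answer: (1, 1, 0)

Derivation:
step 0: pivot 1 → sign +
step 1: pivot -1 → sign −
signature = (1, 1, 0)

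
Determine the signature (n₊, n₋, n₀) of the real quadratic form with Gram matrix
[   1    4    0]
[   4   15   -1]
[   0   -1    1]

step 0: pivot 1 → sign +
step 1: pivot -1 → sign −
step 2: pivot 2 → sign +
signature = (2, 1, 0)

Answer: (2, 1, 0)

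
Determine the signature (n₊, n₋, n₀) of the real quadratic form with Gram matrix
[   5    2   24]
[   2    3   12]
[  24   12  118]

step 0: pivot 5 → sign +
step 1: pivot 11/5 → sign +
step 2: pivot 2/11 → sign +
signature = (3, 0, 0)

Answer: (3, 0, 0)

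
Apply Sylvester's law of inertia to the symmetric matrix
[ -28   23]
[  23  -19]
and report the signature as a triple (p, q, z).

step 0: pivot -28 → sign −
step 1: pivot -3/28 → sign −
signature = (0, 2, 0)

Answer: (0, 2, 0)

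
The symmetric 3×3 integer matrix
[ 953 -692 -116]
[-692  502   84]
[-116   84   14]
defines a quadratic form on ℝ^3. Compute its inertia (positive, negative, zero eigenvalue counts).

step 0: pivot 953 → sign +
step 1: pivot -458/953 → sign −
step 2: pivot -2/229 → sign −
signature = (1, 2, 0)

Answer: (1, 2, 0)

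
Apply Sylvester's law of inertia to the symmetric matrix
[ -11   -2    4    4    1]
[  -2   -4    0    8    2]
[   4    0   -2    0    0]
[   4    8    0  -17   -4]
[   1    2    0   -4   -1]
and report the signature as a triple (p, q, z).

step 0: pivot -11 → sign −
step 1: pivot -40/11 → sign −
step 2: pivot -2/5 → sign −
step 3: pivot -1 → sign −
step 4: row/col 4 already zero → sign 0
signature = (0, 4, 1)

Answer: (0, 4, 1)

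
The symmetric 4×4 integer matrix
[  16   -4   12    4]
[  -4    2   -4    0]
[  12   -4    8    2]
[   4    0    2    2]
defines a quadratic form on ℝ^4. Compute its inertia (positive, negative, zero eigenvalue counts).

step 0: pivot 16 → sign +
step 1: pivot 1 → sign +
step 2: pivot -2 → sign −
step 3: row/col 3 already zero → sign 0
signature = (2, 1, 1)

Answer: (2, 1, 1)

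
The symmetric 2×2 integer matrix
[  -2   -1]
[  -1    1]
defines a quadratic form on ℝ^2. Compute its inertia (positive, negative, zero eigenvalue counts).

Answer: (1, 1, 0)

Derivation:
step 0: pivot -2 → sign −
step 1: pivot 3/2 → sign +
signature = (1, 1, 0)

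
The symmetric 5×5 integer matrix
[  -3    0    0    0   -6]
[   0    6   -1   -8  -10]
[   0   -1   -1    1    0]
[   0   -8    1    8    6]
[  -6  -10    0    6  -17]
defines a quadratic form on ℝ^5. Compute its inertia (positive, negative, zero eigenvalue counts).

step 0: pivot -3 → sign −
step 1: pivot 6 → sign +
step 2: pivot -7/6 → sign −
step 3: pivot -18/7 → sign −
step 4: pivot -1 → sign −
signature = (1, 4, 0)

Answer: (1, 4, 0)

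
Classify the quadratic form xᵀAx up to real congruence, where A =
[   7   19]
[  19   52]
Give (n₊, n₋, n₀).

Answer: (2, 0, 0)

Derivation:
step 0: pivot 7 → sign +
step 1: pivot 3/7 → sign +
signature = (2, 0, 0)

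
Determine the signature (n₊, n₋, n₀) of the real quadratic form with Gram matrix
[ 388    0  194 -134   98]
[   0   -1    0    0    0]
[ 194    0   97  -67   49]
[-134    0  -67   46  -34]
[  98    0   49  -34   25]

step 0: pivot 388 → sign +
step 1: pivot -1 → sign −
step 2: pivot -27/97 → sign −
step 3: pivot 1/3 → sign +
step 4: row/col 4 already zero → sign 0
signature = (2, 2, 1)

Answer: (2, 2, 1)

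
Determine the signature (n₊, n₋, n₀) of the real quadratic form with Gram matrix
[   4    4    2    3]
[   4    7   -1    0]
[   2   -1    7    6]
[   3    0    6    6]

step 0: pivot 4 → sign +
step 1: pivot 3 → sign +
step 2: pivot 3 → sign +
step 3: row/col 3 already zero → sign 0
signature = (3, 0, 1)

Answer: (3, 0, 1)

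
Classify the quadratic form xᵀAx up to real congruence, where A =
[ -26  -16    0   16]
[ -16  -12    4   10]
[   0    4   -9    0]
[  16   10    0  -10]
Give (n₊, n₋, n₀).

step 0: pivot -26 → sign −
step 1: pivot -28/13 → sign −
step 2: pivot -11/7 → sign −
step 3: pivot -1/11 → sign −
signature = (0, 4, 0)

Answer: (0, 4, 0)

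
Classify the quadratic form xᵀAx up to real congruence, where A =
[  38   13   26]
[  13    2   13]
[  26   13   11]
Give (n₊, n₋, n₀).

step 0: pivot 38 → sign +
step 1: pivot -93/38 → sign −
step 2: pivot 3/31 → sign +
signature = (2, 1, 0)

Answer: (2, 1, 0)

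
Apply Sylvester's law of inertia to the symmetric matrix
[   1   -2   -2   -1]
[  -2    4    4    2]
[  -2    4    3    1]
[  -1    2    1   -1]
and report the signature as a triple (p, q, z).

step 0: pivot 1 → sign +
step 1: pivot -1 → sign −
step 2: pivot -1 → sign −
step 3: row/col 3 already zero → sign 0
signature = (1, 2, 1)

Answer: (1, 2, 1)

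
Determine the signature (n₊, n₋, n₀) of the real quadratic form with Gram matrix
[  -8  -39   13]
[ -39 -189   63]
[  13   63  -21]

step 0: pivot -8 → sign −
step 1: pivot 9/8 → sign +
step 2: row/col 2 already zero → sign 0
signature = (1, 1, 1)

Answer: (1, 1, 1)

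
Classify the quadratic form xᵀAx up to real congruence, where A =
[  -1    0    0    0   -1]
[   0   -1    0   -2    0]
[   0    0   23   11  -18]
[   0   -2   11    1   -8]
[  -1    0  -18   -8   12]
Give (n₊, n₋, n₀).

Answer: (2, 3, 0)

Derivation:
step 0: pivot -1 → sign −
step 1: pivot -1 → sign −
step 2: pivot 23 → sign +
step 3: pivot -6/23 → sign −
step 4: pivot 1/3 → sign +
signature = (2, 3, 0)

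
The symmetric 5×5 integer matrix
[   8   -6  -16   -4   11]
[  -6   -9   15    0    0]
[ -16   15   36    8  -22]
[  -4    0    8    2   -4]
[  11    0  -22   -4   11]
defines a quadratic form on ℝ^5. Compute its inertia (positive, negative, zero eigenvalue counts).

step 0: pivot 8 → sign +
step 1: pivot -27/2 → sign −
step 2: pivot 14/3 → sign +
step 3: pivot 4/7 → sign +
step 4: pivot 3/16 → sign +
signature = (4, 1, 0)

Answer: (4, 1, 0)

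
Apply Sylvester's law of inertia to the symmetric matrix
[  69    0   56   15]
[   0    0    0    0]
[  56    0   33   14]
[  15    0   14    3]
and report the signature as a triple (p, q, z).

Answer: (2, 1, 1)

Derivation:
step 0: pivot 69 → sign +
step 1: pivot -859/69 → sign −
step 2: pivot 6/859 → sign +
step 3: row/col 3 already zero → sign 0
signature = (2, 1, 1)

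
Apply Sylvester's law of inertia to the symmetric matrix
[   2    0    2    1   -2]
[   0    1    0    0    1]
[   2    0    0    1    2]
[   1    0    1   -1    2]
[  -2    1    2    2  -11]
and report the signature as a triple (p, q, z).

Answer: (2, 2, 1)

Derivation:
step 0: pivot 2 → sign +
step 1: pivot 1 → sign +
step 2: pivot -2 → sign −
step 3: pivot -3/2 → sign −
step 4: row/col 4 already zero → sign 0
signature = (2, 2, 1)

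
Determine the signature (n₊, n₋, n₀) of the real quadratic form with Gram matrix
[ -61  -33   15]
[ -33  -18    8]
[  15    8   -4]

Answer: (0, 3, 0)

Derivation:
step 0: pivot -61 → sign −
step 1: pivot -9/61 → sign −
step 2: pivot -2/9 → sign −
signature = (0, 3, 0)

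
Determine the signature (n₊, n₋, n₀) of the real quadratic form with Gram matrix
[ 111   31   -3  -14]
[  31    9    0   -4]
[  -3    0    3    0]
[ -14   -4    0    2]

step 0: pivot 111 → sign +
step 1: pivot 38/111 → sign +
step 2: pivot 33/38 → sign +
step 3: pivot 2/11 → sign +
signature = (4, 0, 0)

Answer: (4, 0, 0)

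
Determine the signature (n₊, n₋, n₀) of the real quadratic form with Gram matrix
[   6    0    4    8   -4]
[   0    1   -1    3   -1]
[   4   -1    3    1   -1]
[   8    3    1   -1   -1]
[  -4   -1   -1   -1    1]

step 0: pivot 6 → sign +
step 1: pivot 1 → sign +
step 2: pivot -2/3 → sign −
step 3: pivot -18 → sign −
step 4: row/col 4 already zero → sign 0
signature = (2, 2, 1)

Answer: (2, 2, 1)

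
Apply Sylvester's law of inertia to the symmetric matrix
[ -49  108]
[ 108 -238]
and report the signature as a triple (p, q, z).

step 0: pivot -49 → sign −
step 1: pivot 2/49 → sign +
signature = (1, 1, 0)

Answer: (1, 1, 0)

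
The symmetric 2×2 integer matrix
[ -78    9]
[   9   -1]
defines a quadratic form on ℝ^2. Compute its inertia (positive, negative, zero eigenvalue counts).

step 0: pivot -78 → sign −
step 1: pivot 1/26 → sign +
signature = (1, 1, 0)

Answer: (1, 1, 0)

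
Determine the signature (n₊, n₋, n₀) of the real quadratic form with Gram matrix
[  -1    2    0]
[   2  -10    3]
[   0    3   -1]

step 0: pivot -1 → sign −
step 1: pivot -6 → sign −
step 2: pivot 1/2 → sign +
signature = (1, 2, 0)

Answer: (1, 2, 0)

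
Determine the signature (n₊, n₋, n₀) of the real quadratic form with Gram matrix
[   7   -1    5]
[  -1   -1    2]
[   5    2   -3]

Answer: (1, 2, 0)

Derivation:
step 0: pivot 7 → sign +
step 1: pivot -8/7 → sign −
step 2: pivot -1/8 → sign −
signature = (1, 2, 0)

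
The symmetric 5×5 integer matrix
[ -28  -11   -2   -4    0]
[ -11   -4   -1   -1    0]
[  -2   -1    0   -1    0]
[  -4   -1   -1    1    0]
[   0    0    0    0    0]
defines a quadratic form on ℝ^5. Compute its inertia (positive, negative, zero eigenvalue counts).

step 0: pivot -28 → sign −
step 1: pivot 9/28 → sign +
step 2: pivot 5/9 → sign +
step 3: pivot -1/5 → sign −
step 4: row/col 4 already zero → sign 0
signature = (2, 2, 1)

Answer: (2, 2, 1)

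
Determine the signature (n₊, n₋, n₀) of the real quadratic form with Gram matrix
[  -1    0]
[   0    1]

Answer: (1, 1, 0)

Derivation:
step 0: pivot -1 → sign −
step 1: pivot 1 → sign +
signature = (1, 1, 0)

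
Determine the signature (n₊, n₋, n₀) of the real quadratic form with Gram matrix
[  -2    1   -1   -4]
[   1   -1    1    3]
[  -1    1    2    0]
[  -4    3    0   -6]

step 0: pivot -2 → sign −
step 1: pivot -1/2 → sign −
step 2: pivot 3 → sign +
step 3: pivot 1 → sign +
signature = (2, 2, 0)

Answer: (2, 2, 0)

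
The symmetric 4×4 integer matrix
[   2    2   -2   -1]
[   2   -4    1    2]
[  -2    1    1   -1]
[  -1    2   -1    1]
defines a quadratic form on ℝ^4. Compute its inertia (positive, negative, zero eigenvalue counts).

Answer: (3, 1, 0)

Derivation:
step 0: pivot 2 → sign +
step 1: pivot -6 → sign −
step 2: pivot 1/2 → sign +
step 3: pivot 3/2 → sign +
signature = (3, 1, 0)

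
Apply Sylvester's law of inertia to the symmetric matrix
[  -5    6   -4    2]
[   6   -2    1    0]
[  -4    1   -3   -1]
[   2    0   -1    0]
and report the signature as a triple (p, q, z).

Answer: (1, 3, 0)

Derivation:
step 0: pivot -5 → sign −
step 1: pivot 26/5 → sign +
step 2: pivot -67/26 → sign −
step 3: pivot -2/67 → sign −
signature = (1, 3, 0)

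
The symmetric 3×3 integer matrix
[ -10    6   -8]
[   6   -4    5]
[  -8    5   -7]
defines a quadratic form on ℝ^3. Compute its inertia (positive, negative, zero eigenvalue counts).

step 0: pivot -10 → sign −
step 1: pivot -2/5 → sign −
step 2: pivot -1/2 → sign −
signature = (0, 3, 0)

Answer: (0, 3, 0)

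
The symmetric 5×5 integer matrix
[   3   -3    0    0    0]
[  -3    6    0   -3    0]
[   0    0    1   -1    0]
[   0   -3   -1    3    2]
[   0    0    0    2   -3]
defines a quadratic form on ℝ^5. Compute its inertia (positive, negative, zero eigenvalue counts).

Answer: (4, 1, 0)

Derivation:
step 0: pivot 3 → sign +
step 1: pivot 3 → sign +
step 2: pivot 1 → sign +
step 3: pivot -1 → sign −
step 4: pivot 1 → sign +
signature = (4, 1, 0)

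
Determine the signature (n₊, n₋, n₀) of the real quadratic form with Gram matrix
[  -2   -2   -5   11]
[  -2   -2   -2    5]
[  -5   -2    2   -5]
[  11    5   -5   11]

Answer: (1, 3, 0)

Derivation:
step 0: pivot -2 → sign −
step 1: pivot 29/2 → sign +
step 2: pivot -18/29 → sign −
step 3: pivot -1/2 → sign −
signature = (1, 3, 0)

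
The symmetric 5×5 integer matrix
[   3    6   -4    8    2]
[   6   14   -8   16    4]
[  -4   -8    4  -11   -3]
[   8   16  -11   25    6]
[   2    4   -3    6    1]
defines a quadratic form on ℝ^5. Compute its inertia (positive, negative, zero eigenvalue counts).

Answer: (3, 2, 0)

Derivation:
step 0: pivot 3 → sign +
step 1: pivot 2 → sign +
step 2: pivot -4/3 → sign −
step 3: pivot 15/4 → sign +
step 4: pivot -2/5 → sign −
signature = (3, 2, 0)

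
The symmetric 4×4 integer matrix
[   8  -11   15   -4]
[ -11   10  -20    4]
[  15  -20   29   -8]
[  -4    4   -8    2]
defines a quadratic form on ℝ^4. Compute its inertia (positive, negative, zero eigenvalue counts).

step 0: pivot 8 → sign +
step 1: pivot -41/8 → sign −
step 2: pivot 39/41 → sign +
step 3: pivot -2/39 → sign −
signature = (2, 2, 0)

Answer: (2, 2, 0)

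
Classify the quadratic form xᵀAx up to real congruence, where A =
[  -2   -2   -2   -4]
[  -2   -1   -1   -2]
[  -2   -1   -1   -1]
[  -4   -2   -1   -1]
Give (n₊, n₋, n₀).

step 0: pivot -2 → sign −
step 1: pivot 1 → sign +
step 2: pivot 3 → sign +
step 3: pivot -1/3 → sign −
signature = (2, 2, 0)

Answer: (2, 2, 0)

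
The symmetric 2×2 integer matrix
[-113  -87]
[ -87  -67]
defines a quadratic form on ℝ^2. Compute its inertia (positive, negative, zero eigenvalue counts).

Answer: (0, 2, 0)

Derivation:
step 0: pivot -113 → sign −
step 1: pivot -2/113 → sign −
signature = (0, 2, 0)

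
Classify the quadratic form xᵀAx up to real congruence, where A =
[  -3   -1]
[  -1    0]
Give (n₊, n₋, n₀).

Answer: (1, 1, 0)

Derivation:
step 0: pivot -3 → sign −
step 1: pivot 1/3 → sign +
signature = (1, 1, 0)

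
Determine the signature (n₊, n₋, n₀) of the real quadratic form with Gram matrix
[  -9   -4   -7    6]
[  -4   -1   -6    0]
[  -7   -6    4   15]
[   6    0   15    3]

step 0: pivot -9 → sign −
step 1: pivot 7/9 → sign +
step 2: pivot -9/7 → sign −
step 3: pivot -2 → sign −
signature = (1, 3, 0)

Answer: (1, 3, 0)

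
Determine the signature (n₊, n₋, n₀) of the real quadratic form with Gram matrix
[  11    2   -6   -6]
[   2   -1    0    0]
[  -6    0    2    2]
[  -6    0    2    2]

step 0: pivot 11 → sign +
step 1: pivot -15/11 → sign −
step 2: pivot -2/5 → sign −
step 3: row/col 3 already zero → sign 0
signature = (1, 2, 1)

Answer: (1, 2, 1)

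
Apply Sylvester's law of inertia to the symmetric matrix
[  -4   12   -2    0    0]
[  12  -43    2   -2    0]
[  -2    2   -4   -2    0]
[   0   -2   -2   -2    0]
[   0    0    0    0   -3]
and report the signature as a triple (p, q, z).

Answer: (0, 5, 0)

Derivation:
step 0: pivot -4 → sign −
step 1: pivot -7 → sign −
step 2: pivot -5/7 → sign −
step 3: pivot -2/5 → sign −
step 4: pivot -3 → sign −
signature = (0, 5, 0)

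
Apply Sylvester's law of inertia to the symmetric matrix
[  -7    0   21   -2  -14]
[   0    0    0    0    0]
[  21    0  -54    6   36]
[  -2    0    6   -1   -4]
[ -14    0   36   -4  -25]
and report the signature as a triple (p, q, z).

Answer: (1, 3, 1)

Derivation:
step 0: pivot -7 → sign −
step 1: pivot 9 → sign +
step 2: pivot -3/7 → sign −
step 3: pivot -1 → sign −
step 4: row/col 4 already zero → sign 0
signature = (1, 3, 1)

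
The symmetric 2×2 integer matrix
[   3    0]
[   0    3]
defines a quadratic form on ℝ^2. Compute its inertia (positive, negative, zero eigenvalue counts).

Answer: (2, 0, 0)

Derivation:
step 0: pivot 3 → sign +
step 1: pivot 3 → sign +
signature = (2, 0, 0)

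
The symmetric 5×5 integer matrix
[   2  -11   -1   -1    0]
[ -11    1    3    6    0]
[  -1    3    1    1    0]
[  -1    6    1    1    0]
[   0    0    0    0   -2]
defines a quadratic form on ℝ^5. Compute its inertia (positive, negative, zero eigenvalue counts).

Answer: (3, 2, 0)

Derivation:
step 0: pivot 2 → sign +
step 1: pivot -119/2 → sign −
step 2: pivot 72/119 → sign +
step 3: pivot 1/8 → sign +
step 4: pivot -2 → sign −
signature = (3, 2, 0)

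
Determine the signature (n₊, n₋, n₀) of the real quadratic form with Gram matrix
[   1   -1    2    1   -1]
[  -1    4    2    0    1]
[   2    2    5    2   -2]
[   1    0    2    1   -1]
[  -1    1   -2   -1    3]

step 0: pivot 1 → sign +
step 1: pivot 3 → sign +
step 2: pivot -13/3 → sign −
step 3: pivot 1/13 → sign +
step 4: pivot 2 → sign +
signature = (4, 1, 0)

Answer: (4, 1, 0)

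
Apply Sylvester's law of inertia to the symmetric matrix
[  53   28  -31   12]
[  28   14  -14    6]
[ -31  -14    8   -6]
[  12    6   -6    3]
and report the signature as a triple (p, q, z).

Answer: (2, 2, 0)

Derivation:
step 0: pivot 53 → sign +
step 1: pivot -42/53 → sign −
step 2: pivot -3 → sign −
step 3: pivot 3/7 → sign +
signature = (2, 2, 0)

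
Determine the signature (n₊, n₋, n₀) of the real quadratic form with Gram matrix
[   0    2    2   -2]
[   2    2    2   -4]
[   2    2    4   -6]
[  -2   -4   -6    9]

Answer: (3, 1, 0)

Derivation:
step 0: pivot 2 → sign +
step 1: pivot -2 → sign −
step 2: pivot 2 → sign +
step 3: pivot 1 → sign +
signature = (3, 1, 0)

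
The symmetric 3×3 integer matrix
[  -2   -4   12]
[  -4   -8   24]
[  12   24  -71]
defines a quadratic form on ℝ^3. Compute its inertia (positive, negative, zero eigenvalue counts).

step 0: pivot -2 → sign −
step 1: pivot 1 → sign +
step 2: row/col 2 already zero → sign 0
signature = (1, 1, 1)

Answer: (1, 1, 1)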